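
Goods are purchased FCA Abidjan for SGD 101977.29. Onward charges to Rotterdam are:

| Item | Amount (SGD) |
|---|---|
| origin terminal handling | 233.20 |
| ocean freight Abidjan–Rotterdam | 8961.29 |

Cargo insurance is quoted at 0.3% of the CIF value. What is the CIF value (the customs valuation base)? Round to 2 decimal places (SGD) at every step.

CIF value: SGD 111506.30

Let C be the CIF value. C = FCA price + pre-shipment costs + freight + 0.3% × C
C − 0.3% × C = 101977.29 + 233.20 + 8961.29
0.997 × C = 111171.78
C = 111171.78 / 0.997 = 111506.30
Insurance premium = 0.3% × 111506.30 = 334.52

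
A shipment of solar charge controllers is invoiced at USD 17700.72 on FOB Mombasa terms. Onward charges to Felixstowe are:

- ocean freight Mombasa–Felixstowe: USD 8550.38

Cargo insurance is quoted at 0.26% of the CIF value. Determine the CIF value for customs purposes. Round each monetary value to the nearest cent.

Let C be the CIF value. C = FOB price + freight + 0.26% × C
C − 0.26% × C = 17700.72 + 8550.38
0.9974 × C = 26251.10
C = 26251.10 / 0.9974 = 26319.53
Insurance premium = 0.26% × 26319.53 = 68.43

CIF value: USD 26319.53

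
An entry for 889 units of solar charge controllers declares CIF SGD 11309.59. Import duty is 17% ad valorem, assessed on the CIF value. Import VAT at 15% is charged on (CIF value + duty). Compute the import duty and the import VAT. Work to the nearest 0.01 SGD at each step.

Import duty: SGD 1922.63; import VAT: SGD 1984.83

Import duty = 11309.59 × 17% = 1922.63
VAT base = CIF + duty = 11309.59 + 1922.63 = 13232.22
Import VAT = 13232.22 × 15% = 1984.83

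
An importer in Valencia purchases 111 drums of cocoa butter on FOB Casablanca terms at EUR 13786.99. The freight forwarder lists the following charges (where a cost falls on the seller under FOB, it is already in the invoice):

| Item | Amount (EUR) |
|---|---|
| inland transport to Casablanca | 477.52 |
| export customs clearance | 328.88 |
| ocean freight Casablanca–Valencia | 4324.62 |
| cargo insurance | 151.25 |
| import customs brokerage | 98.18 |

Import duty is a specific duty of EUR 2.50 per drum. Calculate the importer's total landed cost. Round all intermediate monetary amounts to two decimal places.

FOB: the seller bears costs until goods are on board at the origin port; the buyer bears freight, insurance and all costs thereafter.
Already in the invoice (seller's account under FOB): inland to port, export clearance — exclude.
CIF value = FOB price + freight + insurance = 13786.99 + 4324.62 + 151.25 = 18262.86
Import duty = 111 × 2.50 = 277.50
Buyer bears: freight 4324.62 + insurance 151.25 + brokerage 98.18 + duty 277.50 = 4851.55
Landed cost = invoice 13786.99 + 4851.55 = 18638.54

Total landed cost: EUR 18638.54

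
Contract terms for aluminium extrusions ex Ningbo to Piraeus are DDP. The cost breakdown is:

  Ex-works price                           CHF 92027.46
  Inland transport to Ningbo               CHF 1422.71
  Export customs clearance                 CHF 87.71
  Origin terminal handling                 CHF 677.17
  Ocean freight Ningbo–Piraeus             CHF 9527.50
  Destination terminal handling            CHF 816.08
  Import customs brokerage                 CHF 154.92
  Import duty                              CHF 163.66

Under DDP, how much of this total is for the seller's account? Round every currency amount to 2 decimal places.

Seller's account: CHF 104877.21

DDP: the seller bears all costs including import duty.
Seller's account: goods 92027.46 + inland to port 1422.71 + export clearance 87.71 + origin terminal 677.17 + freight 9527.50 + destination terminal 816.08 + brokerage 154.92 + duty 163.66 = 104877.21
Buyer's account: 0.00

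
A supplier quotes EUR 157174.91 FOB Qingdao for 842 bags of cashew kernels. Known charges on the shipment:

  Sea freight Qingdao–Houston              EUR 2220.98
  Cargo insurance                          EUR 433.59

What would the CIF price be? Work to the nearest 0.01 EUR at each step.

From FOB to CIF, the seller additionally bears: freight, insurance.
CIF price = 157174.91 + 2220.98 + 433.59 = 159829.48

CIF price: EUR 159829.48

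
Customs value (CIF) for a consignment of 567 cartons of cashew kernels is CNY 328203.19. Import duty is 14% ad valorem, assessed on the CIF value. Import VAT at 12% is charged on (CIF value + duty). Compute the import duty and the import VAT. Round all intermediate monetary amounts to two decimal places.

Import duty = 328203.19 × 14% = 45948.45
VAT base = CIF + duty = 328203.19 + 45948.45 = 374151.64
Import VAT = 374151.64 × 12% = 44898.20

Import duty: CNY 45948.45; import VAT: CNY 44898.20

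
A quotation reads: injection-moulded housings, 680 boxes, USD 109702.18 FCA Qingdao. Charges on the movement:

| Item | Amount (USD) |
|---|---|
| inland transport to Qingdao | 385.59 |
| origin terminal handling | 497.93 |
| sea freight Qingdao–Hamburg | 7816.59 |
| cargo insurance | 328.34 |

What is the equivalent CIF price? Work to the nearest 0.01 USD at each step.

CIF price: USD 118345.04

Not relevant to the conversion: inland to port — on the seller under both FCA and CIF; already in the FCA price and stays in the CIF price.
From FCA to CIF, the seller additionally bears: origin terminal, freight, insurance.
CIF price = 109702.18 + 497.93 + 7816.59 + 328.34 = 118345.04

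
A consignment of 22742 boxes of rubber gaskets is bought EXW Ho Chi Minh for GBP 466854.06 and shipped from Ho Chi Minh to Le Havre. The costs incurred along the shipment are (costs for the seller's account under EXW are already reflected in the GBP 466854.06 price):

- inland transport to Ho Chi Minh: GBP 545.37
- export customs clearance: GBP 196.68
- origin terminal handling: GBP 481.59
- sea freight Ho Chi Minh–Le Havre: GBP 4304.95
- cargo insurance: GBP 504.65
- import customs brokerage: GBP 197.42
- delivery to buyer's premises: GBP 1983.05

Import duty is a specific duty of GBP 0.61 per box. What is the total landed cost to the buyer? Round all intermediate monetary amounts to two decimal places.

Total landed cost: GBP 488940.39

EXW: the seller makes goods available at their premises; the buyer bears all onward costs.
CIF value = EXW price + inland to port + export clearance + origin terminal + freight + insurance = 466854.06 + 545.37 + 196.68 + 481.59 + 4304.95 + 504.65 = 472887.30
Import duty = 22742 × 0.61 = 13872.62
Buyer bears: inland to port 545.37 + export clearance 196.68 + origin terminal 481.59 + freight 4304.95 + insurance 504.65 + brokerage 197.42 + delivery 1983.05 + duty 13872.62 = 22086.33
Landed cost = invoice 466854.06 + 22086.33 = 488940.39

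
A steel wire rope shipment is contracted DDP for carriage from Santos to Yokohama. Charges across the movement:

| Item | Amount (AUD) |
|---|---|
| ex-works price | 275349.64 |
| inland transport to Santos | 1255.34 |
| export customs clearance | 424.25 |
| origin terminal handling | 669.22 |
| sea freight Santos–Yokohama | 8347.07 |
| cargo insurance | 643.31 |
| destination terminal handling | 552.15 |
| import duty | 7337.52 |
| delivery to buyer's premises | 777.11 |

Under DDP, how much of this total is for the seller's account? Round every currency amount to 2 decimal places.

DDP: the seller bears all costs including import duty.
Seller's account: goods 275349.64 + inland to port 1255.34 + export clearance 424.25 + origin terminal 669.22 + freight 8347.07 + insurance 643.31 + destination terminal 552.15 + duty 7337.52 + delivery 777.11 = 295355.61
Buyer's account: 0.00

Seller's account: AUD 295355.61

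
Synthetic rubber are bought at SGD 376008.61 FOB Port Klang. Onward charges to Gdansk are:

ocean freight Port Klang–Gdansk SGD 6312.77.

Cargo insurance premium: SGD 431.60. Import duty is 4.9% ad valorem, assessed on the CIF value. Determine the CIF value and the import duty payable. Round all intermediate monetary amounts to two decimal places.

CIF value: SGD 382752.98; import duty: SGD 18754.90

CIF = FOB price + freight + insurance
CIF = 376008.61 + 6312.77 + 431.60 = 382752.98
Import duty = 382752.98 × 4.9% = 18754.90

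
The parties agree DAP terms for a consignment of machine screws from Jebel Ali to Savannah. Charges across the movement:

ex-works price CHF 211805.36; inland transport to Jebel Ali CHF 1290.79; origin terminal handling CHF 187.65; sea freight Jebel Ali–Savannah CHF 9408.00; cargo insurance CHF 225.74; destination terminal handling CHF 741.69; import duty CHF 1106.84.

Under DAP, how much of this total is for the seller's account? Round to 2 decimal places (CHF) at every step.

Seller's account: CHF 223659.23

DAP: the seller bears all costs to the named destination except import duty and clearance.
Seller's account: goods 211805.36 + inland to port 1290.79 + origin terminal 187.65 + freight 9408.00 + insurance 225.74 + destination terminal 741.69 = 223659.23
Buyer's account: duty 1106.84 = 1106.84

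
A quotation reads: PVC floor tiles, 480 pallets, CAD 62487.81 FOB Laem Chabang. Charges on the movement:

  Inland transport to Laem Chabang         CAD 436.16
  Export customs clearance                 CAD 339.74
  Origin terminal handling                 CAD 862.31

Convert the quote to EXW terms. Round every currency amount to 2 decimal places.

From FOB to EXW, the seller no longer bears: inland to port, export clearance, origin terminal.
EXW price = 62487.81 − 436.16 − 339.74 − 862.31 = 60849.60

EXW price: CAD 60849.60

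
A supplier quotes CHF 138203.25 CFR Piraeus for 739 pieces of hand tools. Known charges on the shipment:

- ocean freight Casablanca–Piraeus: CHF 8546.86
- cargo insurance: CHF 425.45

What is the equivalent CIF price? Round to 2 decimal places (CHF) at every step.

CIF price: CHF 138628.70

Not relevant to the conversion: freight — on the seller under both CFR and CIF; already in the CFR price and stays in the CIF price.
From CFR to CIF, the seller additionally bears: insurance.
CIF price = 138203.25 + 425.45 = 138628.70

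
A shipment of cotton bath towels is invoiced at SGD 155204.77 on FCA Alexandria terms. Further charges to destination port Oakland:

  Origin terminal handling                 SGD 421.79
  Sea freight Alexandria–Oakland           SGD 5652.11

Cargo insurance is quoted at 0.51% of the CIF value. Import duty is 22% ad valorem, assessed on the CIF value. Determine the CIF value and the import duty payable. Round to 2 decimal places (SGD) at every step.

CIF value: SGD 162105.41; import duty: SGD 35663.19

Let C be the CIF value. C = FCA price + pre-shipment costs + freight + 0.51% × C
C − 0.51% × C = 155204.77 + 421.79 + 5652.11
0.9949 × C = 161278.67
C = 161278.67 / 0.9949 = 162105.41
Insurance premium = 0.51% × 162105.41 = 826.74
Import duty = 162105.41 × 22% = 35663.19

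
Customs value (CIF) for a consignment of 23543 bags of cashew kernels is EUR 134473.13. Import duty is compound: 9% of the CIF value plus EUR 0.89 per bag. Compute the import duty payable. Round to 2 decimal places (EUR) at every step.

Import duty: EUR 33055.85

Ad valorem component: 134473.13 × 9% = 12102.58
Specific component: 23543 × 0.89 = 20953.27
Import duty = 12102.58 + 20953.27 = 33055.85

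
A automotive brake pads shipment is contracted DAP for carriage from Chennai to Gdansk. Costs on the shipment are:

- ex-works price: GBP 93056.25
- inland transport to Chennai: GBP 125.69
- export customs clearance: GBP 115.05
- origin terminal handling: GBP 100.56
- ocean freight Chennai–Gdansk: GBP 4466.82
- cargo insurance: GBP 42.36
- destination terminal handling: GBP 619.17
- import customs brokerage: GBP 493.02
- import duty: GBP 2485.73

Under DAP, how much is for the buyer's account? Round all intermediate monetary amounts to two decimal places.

DAP: the seller bears all costs to the named destination except import duty and clearance.
Seller's account: goods 93056.25 + inland to port 125.69 + export clearance 115.05 + origin terminal 100.56 + freight 4466.82 + insurance 42.36 + destination terminal 619.17 = 98525.90
Buyer's account: brokerage 493.02 + duty 2485.73 = 2978.75

Buyer's account: GBP 2978.75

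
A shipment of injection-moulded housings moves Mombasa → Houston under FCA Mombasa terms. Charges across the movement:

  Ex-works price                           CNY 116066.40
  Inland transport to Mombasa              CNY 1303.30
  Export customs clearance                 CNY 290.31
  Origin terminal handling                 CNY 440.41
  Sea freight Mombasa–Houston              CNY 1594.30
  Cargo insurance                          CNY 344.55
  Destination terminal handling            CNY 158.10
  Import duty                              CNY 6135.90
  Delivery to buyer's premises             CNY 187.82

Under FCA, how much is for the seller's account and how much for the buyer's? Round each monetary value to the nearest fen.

Seller: CNY 117660.01; buyer: CNY 8861.08

FCA: the seller delivers export-cleared goods to the carrier; the buyer bears costs from that point.
Seller's account: goods 116066.40 + inland to port 1303.30 + export clearance 290.31 = 117660.01
Buyer's account: origin terminal 440.41 + freight 1594.30 + insurance 344.55 + destination terminal 158.10 + duty 6135.90 + delivery 187.82 = 8861.08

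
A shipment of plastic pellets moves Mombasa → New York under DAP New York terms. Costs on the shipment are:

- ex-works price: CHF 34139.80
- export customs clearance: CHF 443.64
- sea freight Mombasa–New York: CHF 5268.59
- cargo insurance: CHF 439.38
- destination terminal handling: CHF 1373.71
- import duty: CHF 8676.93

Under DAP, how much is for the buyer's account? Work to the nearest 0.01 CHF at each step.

DAP: the seller bears all costs to the named destination except import duty and clearance.
Seller's account: goods 34139.80 + export clearance 443.64 + freight 5268.59 + insurance 439.38 + destination terminal 1373.71 = 41665.12
Buyer's account: duty 8676.93 = 8676.93

Buyer's account: CHF 8676.93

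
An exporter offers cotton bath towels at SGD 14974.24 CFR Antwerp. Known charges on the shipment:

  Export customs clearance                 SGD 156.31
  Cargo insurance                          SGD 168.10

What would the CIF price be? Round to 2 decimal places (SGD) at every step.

CIF price: SGD 15142.34

Not relevant to the conversion: export clearance — on the seller under both CFR and CIF; already in the CFR price and stays in the CIF price.
From CFR to CIF, the seller additionally bears: insurance.
CIF price = 14974.24 + 168.10 = 15142.34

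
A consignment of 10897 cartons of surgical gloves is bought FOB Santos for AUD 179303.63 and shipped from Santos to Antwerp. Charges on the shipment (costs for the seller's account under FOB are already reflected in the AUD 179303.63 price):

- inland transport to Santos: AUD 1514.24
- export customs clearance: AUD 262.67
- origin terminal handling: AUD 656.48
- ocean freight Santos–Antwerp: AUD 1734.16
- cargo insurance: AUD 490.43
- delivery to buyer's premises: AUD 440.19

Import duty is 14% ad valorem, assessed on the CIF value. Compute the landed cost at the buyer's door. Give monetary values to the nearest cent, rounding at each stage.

Total landed cost: AUD 207382.36

FOB: the seller bears costs until goods are on board at the origin port; the buyer bears freight, insurance and all costs thereafter.
Already in the invoice (seller's account under FOB): inland to port, export clearance, origin terminal — exclude.
CIF value = FOB price + freight + insurance = 179303.63 + 1734.16 + 490.43 = 181528.22
Import duty = 181528.22 × 14% = 25413.95
Buyer bears: freight 1734.16 + insurance 490.43 + delivery 440.19 + duty 25413.95 = 28078.73
Landed cost = invoice 179303.63 + 28078.73 = 207382.36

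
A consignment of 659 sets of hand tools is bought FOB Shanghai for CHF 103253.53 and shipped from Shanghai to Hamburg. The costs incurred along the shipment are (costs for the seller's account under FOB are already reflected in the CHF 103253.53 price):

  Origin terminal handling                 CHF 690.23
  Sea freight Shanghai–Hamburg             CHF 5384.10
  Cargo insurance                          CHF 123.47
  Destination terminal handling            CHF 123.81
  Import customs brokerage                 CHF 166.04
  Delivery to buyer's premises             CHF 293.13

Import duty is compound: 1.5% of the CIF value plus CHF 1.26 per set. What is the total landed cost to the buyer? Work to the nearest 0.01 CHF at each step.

Total landed cost: CHF 111805.84

FOB: the seller bears costs until goods are on board at the origin port; the buyer bears freight, insurance and all costs thereafter.
Already in the invoice (seller's account under FOB): origin terminal — exclude.
CIF value = FOB price + freight + insurance = 103253.53 + 5384.10 + 123.47 = 108761.10
Ad valorem component: 108761.10 × 1.5% = 1631.42
Specific component: 659 × 1.26 = 830.34
Import duty = 1631.42 + 830.34 = 2461.76
Buyer bears: freight 5384.10 + insurance 123.47 + destination terminal 123.81 + brokerage 166.04 + delivery 293.13 + duty 2461.76 = 8552.31
Landed cost = invoice 103253.53 + 8552.31 = 111805.84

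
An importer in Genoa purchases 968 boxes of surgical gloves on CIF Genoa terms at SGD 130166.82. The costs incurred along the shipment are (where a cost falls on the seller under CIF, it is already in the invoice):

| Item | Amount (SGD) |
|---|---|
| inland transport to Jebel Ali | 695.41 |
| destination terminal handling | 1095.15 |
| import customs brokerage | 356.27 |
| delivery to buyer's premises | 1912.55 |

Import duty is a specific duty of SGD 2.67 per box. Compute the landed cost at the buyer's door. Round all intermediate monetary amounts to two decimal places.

CIF: the seller pays costs through ocean freight and marine insurance to the destination port.
Already in the invoice (seller's account under CIF): inland to port — exclude.
The CIF price already equals the CIF value: 130166.82
Import duty = 968 × 2.67 = 2584.56
Buyer bears: destination terminal 1095.15 + brokerage 356.27 + delivery 1912.55 + duty 2584.56 = 5948.53
Landed cost = invoice 130166.82 + 5948.53 = 136115.35

Total landed cost: SGD 136115.35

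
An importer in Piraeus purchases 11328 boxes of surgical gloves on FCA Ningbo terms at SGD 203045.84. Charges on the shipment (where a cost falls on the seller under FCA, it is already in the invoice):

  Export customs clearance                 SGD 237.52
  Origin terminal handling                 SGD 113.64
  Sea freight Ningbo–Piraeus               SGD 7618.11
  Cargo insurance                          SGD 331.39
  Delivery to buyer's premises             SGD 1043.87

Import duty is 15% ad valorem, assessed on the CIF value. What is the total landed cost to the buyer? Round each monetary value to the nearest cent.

FCA: the seller delivers export-cleared goods to the carrier; the buyer bears costs from that point.
Already in the invoice (seller's account under FCA): export clearance — exclude.
CIF value = FCA price + origin terminal + freight + insurance = 203045.84 + 113.64 + 7618.11 + 331.39 = 211108.98
Import duty = 211108.98 × 15% = 31666.35
Buyer bears: origin terminal 113.64 + freight 7618.11 + insurance 331.39 + delivery 1043.87 + duty 31666.35 = 40773.36
Landed cost = invoice 203045.84 + 40773.36 = 243819.20

Total landed cost: SGD 243819.20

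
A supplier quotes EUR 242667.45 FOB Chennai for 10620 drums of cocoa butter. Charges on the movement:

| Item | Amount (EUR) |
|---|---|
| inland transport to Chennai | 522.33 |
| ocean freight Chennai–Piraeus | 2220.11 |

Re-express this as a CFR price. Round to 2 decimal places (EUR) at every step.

Not relevant to the conversion: inland to port — on the seller under both FOB and CFR; already in the FOB price and stays in the CFR price.
From FOB to CFR, the seller additionally bears: freight.
CFR price = 242667.45 + 2220.11 = 244887.56

CFR price: EUR 244887.56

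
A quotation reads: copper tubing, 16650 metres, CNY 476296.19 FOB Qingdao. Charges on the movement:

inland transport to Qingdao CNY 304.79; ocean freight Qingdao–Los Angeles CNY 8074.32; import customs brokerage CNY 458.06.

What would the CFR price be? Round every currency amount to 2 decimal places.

CFR price: CNY 484370.51

Not relevant to the conversion: inland to port — on the seller under both FOB and CFR; already in the FOB price and stays in the CFR price. brokerage — on the buyer under both terms; not part of either seller's price.
From FOB to CFR, the seller additionally bears: freight.
CFR price = 476296.19 + 8074.32 = 484370.51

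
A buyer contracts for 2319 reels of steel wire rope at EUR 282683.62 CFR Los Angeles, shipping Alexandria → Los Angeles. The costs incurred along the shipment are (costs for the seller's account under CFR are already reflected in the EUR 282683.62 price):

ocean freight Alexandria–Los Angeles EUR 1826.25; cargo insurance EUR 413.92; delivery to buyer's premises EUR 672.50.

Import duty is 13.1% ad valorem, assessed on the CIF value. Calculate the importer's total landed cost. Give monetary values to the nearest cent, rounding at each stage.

Total landed cost: EUR 320855.82

CFR: the seller pays costs through ocean freight to the destination port, but not insurance.
Already in the invoice (seller's account under CFR): freight — exclude.
CIF value = CFR price + insurance = 282683.62 + 413.92 = 283097.54
Import duty = 283097.54 × 13.1% = 37085.78
Buyer bears: insurance 413.92 + delivery 672.50 + duty 37085.78 = 38172.20
Landed cost = invoice 282683.62 + 38172.20 = 320855.82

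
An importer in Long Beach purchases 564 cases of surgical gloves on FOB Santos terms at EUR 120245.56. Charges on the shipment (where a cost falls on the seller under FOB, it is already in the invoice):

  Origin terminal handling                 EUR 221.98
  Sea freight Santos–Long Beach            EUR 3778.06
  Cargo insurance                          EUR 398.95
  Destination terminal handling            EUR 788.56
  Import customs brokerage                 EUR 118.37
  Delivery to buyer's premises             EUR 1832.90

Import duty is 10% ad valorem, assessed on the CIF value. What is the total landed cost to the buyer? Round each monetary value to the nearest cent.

Total landed cost: EUR 139604.66

FOB: the seller bears costs until goods are on board at the origin port; the buyer bears freight, insurance and all costs thereafter.
Already in the invoice (seller's account under FOB): origin terminal — exclude.
CIF value = FOB price + freight + insurance = 120245.56 + 3778.06 + 398.95 = 124422.57
Import duty = 124422.57 × 10% = 12442.26
Buyer bears: freight 3778.06 + insurance 398.95 + destination terminal 788.56 + brokerage 118.37 + delivery 1832.90 + duty 12442.26 = 19359.10
Landed cost = invoice 120245.56 + 19359.10 = 139604.66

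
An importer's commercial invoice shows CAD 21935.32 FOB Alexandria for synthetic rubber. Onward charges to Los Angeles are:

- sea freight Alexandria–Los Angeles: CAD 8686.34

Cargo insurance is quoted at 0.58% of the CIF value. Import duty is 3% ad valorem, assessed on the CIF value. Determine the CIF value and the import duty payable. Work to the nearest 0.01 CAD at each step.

Let C be the CIF value. C = FOB price + freight + 0.58% × C
C − 0.58% × C = 21935.32 + 8686.34
0.9942 × C = 30621.66
C = 30621.66 / 0.9942 = 30800.30
Insurance premium = 0.58% × 30800.30 = 178.64
Import duty = 30800.30 × 3% = 924.01

CIF value: CAD 30800.30; import duty: CAD 924.01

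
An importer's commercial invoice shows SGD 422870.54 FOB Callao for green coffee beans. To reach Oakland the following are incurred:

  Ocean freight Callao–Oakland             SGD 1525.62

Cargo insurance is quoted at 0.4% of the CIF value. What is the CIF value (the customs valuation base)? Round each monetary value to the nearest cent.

CIF value: SGD 426100.56

Let C be the CIF value. C = FOB price + freight + 0.4% × C
C − 0.4% × C = 422870.54 + 1525.62
0.996 × C = 424396.16
C = 424396.16 / 0.996 = 426100.56
Insurance premium = 0.4% × 426100.56 = 1704.40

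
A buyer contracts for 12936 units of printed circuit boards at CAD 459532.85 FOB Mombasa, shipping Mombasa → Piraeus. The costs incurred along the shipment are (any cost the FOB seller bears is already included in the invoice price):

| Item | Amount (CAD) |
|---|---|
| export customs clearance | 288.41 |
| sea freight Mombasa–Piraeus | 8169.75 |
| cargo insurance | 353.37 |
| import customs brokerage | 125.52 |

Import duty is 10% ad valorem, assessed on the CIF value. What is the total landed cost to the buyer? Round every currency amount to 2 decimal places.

FOB: the seller bears costs until goods are on board at the origin port; the buyer bears freight, insurance and all costs thereafter.
Already in the invoice (seller's account under FOB): export clearance — exclude.
CIF value = FOB price + freight + insurance = 459532.85 + 8169.75 + 353.37 = 468055.97
Import duty = 468055.97 × 10% = 46805.60
Buyer bears: freight 8169.75 + insurance 353.37 + brokerage 125.52 + duty 46805.60 = 55454.24
Landed cost = invoice 459532.85 + 55454.24 = 514987.09

Total landed cost: CAD 514987.09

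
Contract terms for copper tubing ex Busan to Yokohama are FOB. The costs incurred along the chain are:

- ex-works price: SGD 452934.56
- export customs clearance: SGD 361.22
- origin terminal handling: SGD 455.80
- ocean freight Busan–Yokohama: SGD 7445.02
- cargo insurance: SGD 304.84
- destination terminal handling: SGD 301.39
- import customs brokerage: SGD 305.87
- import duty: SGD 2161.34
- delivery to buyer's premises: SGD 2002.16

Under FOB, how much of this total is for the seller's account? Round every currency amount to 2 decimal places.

Seller's account: SGD 453751.58

FOB: the seller bears costs until goods are on board at the origin port; the buyer bears freight, insurance and all costs thereafter.
Seller's account: goods 452934.56 + export clearance 361.22 + origin terminal 455.80 = 453751.58
Buyer's account: freight 7445.02 + insurance 304.84 + destination terminal 301.39 + brokerage 305.87 + duty 2161.34 + delivery 2002.16 = 12520.62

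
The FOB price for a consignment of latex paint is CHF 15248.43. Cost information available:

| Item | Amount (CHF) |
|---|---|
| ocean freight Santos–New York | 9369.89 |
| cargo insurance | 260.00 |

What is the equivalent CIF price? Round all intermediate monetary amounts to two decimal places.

CIF price: CHF 24878.32

From FOB to CIF, the seller additionally bears: freight, insurance.
CIF price = 15248.43 + 9369.89 + 260.00 = 24878.32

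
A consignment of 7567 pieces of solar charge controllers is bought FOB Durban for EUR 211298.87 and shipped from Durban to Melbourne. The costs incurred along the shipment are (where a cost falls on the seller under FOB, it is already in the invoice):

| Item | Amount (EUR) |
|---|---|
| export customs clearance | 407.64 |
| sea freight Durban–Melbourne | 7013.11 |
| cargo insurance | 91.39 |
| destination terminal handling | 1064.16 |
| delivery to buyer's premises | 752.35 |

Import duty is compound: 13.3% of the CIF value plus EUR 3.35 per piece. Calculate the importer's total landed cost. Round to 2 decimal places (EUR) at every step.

Total landed cost: EUR 274616.98

FOB: the seller bears costs until goods are on board at the origin port; the buyer bears freight, insurance and all costs thereafter.
Already in the invoice (seller's account under FOB): export clearance — exclude.
CIF value = FOB price + freight + insurance = 211298.87 + 7013.11 + 91.39 = 218403.37
Ad valorem component: 218403.37 × 13.3% = 29047.65
Specific component: 7567 × 3.35 = 25349.45
Import duty = 29047.65 + 25349.45 = 54397.10
Buyer bears: freight 7013.11 + insurance 91.39 + destination terminal 1064.16 + delivery 752.35 + duty 54397.10 = 63318.11
Landed cost = invoice 211298.87 + 63318.11 = 274616.98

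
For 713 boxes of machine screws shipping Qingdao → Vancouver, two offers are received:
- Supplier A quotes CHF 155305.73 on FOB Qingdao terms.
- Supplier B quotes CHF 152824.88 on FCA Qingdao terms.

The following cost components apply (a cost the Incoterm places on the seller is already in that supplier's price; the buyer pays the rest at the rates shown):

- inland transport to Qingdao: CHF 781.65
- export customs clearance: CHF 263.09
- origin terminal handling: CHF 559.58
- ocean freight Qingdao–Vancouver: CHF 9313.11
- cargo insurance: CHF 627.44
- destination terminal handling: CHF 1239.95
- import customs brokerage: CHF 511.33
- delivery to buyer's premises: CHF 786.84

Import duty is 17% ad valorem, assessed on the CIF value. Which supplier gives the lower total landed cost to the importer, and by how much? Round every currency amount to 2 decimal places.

Supplier A (FOB):
CIF value = FOB price + freight + insurance = 155305.73 + 9313.11 + 627.44 = 165246.28
Import duty = 165246.28 × 17% = 28091.87
Buyer bears (A): 9313.11 + 627.44 + 1239.95 + 511.33 + 786.84 = 12478.67
Landed cost (A) = invoice 155305.73 + 12478.67 + duty 28091.87 = 195876.27
Supplier B (FCA):
CIF value = FCA price + origin terminal + freight + insurance = 152824.88 + 559.58 + 9313.11 + 627.44 = 163325.01
Import duty = 163325.01 × 17% = 27765.25
Buyer bears (B): 559.58 + 9313.11 + 627.44 + 1239.95 + 511.33 + 786.84 = 13038.25
Landed cost (B) = invoice 152824.88 + 13038.25 + duty 27765.25 = 193628.38
Difference = |195876.27 − 193628.38| = 2247.89

Supplier B is cheaper by CHF 2247.89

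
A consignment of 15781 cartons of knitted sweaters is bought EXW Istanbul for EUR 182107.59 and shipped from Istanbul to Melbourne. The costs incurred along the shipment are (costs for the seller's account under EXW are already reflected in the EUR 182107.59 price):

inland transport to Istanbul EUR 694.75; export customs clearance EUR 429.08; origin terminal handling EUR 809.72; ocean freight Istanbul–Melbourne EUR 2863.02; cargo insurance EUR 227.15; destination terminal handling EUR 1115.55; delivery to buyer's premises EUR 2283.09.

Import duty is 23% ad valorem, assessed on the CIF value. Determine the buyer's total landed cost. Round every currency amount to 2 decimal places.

EXW: the seller makes goods available at their premises; the buyer bears all onward costs.
CIF value = EXW price + inland to port + export clearance + origin terminal + freight + insurance = 182107.59 + 694.75 + 429.08 + 809.72 + 2863.02 + 227.15 = 187131.31
Import duty = 187131.31 × 23% = 43040.20
Buyer bears: inland to port 694.75 + export clearance 429.08 + origin terminal 809.72 + freight 2863.02 + insurance 227.15 + destination terminal 1115.55 + delivery 2283.09 + duty 43040.20 = 51462.56
Landed cost = invoice 182107.59 + 51462.56 = 233570.15

Total landed cost: EUR 233570.15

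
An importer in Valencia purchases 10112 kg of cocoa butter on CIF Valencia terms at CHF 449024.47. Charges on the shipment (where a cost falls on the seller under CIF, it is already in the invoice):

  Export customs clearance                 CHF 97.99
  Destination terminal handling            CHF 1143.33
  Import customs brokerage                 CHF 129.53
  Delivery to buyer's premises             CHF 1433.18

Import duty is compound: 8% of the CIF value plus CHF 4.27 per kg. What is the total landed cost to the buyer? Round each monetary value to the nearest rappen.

CIF: the seller pays costs through ocean freight and marine insurance to the destination port.
Already in the invoice (seller's account under CIF): export clearance — exclude.
The CIF price already equals the CIF value: 449024.47
Ad valorem component: 449024.47 × 8% = 35921.96
Specific component: 10112 × 4.27 = 43178.24
Import duty = 35921.96 + 43178.24 = 79100.20
Buyer bears: destination terminal 1143.33 + brokerage 129.53 + delivery 1433.18 + duty 79100.20 = 81806.24
Landed cost = invoice 449024.47 + 81806.24 = 530830.71

Total landed cost: CHF 530830.71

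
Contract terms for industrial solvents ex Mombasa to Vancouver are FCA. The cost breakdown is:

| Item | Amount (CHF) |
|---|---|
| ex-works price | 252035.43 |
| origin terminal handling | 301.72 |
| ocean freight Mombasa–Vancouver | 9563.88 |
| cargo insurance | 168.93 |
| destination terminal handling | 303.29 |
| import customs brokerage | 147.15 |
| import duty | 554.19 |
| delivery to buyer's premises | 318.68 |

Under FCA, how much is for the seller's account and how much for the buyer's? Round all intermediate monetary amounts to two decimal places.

FCA: the seller delivers export-cleared goods to the carrier; the buyer bears costs from that point.
Seller's account: goods 252035.43 = 252035.43
Buyer's account: origin terminal 301.72 + freight 9563.88 + insurance 168.93 + destination terminal 303.29 + brokerage 147.15 + duty 554.19 + delivery 318.68 = 11357.84

Seller: CHF 252035.43; buyer: CHF 11357.84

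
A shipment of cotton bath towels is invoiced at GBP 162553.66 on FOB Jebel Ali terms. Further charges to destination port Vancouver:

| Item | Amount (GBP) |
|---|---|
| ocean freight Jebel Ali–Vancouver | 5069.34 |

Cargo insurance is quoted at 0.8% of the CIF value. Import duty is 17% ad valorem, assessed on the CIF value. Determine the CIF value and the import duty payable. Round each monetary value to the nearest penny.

CIF value: GBP 168974.80; import duty: GBP 28725.72

Let C be the CIF value. C = FOB price + freight + 0.8% × C
C − 0.8% × C = 162553.66 + 5069.34
0.992 × C = 167623.00
C = 167623.00 / 0.992 = 168974.80
Insurance premium = 0.8% × 168974.80 = 1351.80
Import duty = 168974.80 × 17% = 28725.72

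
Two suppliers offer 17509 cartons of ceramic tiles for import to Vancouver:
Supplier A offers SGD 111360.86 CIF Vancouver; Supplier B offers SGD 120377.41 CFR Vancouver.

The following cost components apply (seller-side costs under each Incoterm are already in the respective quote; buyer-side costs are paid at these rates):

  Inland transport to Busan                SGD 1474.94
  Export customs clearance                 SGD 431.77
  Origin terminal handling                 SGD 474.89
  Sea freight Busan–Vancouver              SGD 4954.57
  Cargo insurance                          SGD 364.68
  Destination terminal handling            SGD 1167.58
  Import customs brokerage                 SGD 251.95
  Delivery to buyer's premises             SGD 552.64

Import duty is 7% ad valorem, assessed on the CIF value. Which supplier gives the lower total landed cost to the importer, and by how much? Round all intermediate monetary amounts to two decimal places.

Supplier A (CIF):
The CIF price already equals the CIF value: 111360.86
Import duty = 111360.86 × 7% = 7795.26
Buyer bears (A): 1167.58 + 251.95 + 552.64 = 1972.17
Landed cost (A) = invoice 111360.86 + 1972.17 + duty 7795.26 = 121128.29
Supplier B (CFR):
CIF value = CFR price + insurance = 120377.41 + 364.68 = 120742.09
Import duty = 120742.09 × 7% = 8451.95
Buyer bears (B): 364.68 + 1167.58 + 251.95 + 552.64 = 2336.85
Landed cost (B) = invoice 120377.41 + 2336.85 + duty 8451.95 = 131166.21
Difference = |121128.29 − 131166.21| = 10037.92

Supplier A is cheaper by SGD 10037.92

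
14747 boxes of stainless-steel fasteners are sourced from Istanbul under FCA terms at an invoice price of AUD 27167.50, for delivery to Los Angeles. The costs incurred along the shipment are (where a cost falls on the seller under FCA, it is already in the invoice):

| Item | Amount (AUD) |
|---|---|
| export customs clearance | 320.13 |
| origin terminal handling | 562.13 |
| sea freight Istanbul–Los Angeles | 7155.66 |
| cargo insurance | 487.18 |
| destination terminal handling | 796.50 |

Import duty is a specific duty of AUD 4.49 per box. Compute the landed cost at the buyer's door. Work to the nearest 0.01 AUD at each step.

Total landed cost: AUD 102383.00

FCA: the seller delivers export-cleared goods to the carrier; the buyer bears costs from that point.
Already in the invoice (seller's account under FCA): export clearance — exclude.
CIF value = FCA price + origin terminal + freight + insurance = 27167.50 + 562.13 + 7155.66 + 487.18 = 35372.47
Import duty = 14747 × 4.49 = 66214.03
Buyer bears: origin terminal 562.13 + freight 7155.66 + insurance 487.18 + destination terminal 796.50 + duty 66214.03 = 75215.50
Landed cost = invoice 27167.50 + 75215.50 = 102383.00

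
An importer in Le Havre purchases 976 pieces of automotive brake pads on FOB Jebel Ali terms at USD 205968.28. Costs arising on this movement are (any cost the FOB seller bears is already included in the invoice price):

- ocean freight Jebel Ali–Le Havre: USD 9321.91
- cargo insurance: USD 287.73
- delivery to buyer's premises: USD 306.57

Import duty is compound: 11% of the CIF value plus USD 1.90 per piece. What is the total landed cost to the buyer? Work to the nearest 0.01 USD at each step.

FOB: the seller bears costs until goods are on board at the origin port; the buyer bears freight, insurance and all costs thereafter.
CIF value = FOB price + freight + insurance = 205968.28 + 9321.91 + 287.73 = 215577.92
Ad valorem component: 215577.92 × 11% = 23713.57
Specific component: 976 × 1.90 = 1854.40
Import duty = 23713.57 + 1854.40 = 25567.97
Buyer bears: freight 9321.91 + insurance 287.73 + delivery 306.57 + duty 25567.97 = 35484.18
Landed cost = invoice 205968.28 + 35484.18 = 241452.46

Total landed cost: USD 241452.46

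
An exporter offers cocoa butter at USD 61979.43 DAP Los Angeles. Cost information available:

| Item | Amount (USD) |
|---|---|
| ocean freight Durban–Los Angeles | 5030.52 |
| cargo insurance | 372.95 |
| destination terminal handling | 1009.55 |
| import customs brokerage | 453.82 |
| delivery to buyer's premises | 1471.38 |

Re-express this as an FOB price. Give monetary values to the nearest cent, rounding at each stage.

FOB price: USD 54095.03

Not relevant to the conversion: brokerage — on the buyer under both terms; not part of either seller's price.
From DAP to FOB, the seller no longer bears: freight, insurance, destination terminal, delivery.
FOB price = 61979.43 − 5030.52 − 372.95 − 1009.55 − 1471.38 = 54095.03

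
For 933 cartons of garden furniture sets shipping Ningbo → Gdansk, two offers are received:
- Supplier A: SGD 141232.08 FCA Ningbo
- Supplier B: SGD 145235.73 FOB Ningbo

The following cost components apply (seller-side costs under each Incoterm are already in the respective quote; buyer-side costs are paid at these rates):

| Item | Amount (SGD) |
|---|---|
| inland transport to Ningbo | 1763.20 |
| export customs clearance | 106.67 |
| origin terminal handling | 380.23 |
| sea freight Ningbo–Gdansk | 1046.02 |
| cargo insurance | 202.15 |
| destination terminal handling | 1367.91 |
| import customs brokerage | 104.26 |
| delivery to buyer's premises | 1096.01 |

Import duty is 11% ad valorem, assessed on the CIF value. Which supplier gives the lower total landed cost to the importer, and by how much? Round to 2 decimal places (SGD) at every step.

Supplier A is cheaper by SGD 4022.00

Supplier A (FCA):
CIF value = FCA price + origin terminal + freight + insurance = 141232.08 + 380.23 + 1046.02 + 202.15 = 142860.48
Import duty = 142860.48 × 11% = 15714.65
Buyer bears (A): 380.23 + 1046.02 + 202.15 + 1367.91 + 104.26 + 1096.01 = 4196.58
Landed cost (A) = invoice 141232.08 + 4196.58 + duty 15714.65 = 161143.31
Supplier B (FOB):
CIF value = FOB price + freight + insurance = 145235.73 + 1046.02 + 202.15 = 146483.90
Import duty = 146483.90 × 11% = 16113.23
Buyer bears (B): 1046.02 + 202.15 + 1367.91 + 104.26 + 1096.01 = 3816.35
Landed cost (B) = invoice 145235.73 + 3816.35 + duty 16113.23 = 165165.31
Difference = |161143.31 − 165165.31| = 4022.00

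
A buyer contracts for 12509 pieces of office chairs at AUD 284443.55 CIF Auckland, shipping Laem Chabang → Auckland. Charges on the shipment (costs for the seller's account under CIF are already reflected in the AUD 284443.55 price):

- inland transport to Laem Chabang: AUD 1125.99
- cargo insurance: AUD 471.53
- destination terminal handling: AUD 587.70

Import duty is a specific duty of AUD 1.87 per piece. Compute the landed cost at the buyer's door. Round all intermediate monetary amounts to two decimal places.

CIF: the seller pays costs through ocean freight and marine insurance to the destination port.
Already in the invoice (seller's account under CIF): inland to port, insurance — exclude.
The CIF price already equals the CIF value: 284443.55
Import duty = 12509 × 1.87 = 23391.83
Buyer bears: destination terminal 587.70 + duty 23391.83 = 23979.53
Landed cost = invoice 284443.55 + 23979.53 = 308423.08

Total landed cost: AUD 308423.08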